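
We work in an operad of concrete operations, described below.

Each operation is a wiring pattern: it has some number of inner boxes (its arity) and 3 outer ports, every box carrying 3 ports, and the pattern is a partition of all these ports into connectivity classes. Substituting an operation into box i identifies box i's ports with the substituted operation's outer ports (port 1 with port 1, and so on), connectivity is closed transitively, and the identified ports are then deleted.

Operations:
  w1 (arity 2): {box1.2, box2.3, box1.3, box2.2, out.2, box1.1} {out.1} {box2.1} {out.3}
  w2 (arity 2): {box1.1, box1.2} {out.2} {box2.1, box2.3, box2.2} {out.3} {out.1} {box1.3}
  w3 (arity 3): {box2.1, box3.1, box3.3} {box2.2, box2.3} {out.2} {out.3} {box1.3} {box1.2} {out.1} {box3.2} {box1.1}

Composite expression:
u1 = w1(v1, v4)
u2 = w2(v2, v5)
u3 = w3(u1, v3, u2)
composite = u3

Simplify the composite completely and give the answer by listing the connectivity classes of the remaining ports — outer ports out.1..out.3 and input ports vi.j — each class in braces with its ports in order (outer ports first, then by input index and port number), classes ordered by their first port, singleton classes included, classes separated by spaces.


{out.1} {out.2} {out.3} {v1.1, v1.2, v1.3, v4.2, v4.3} {v2.1, v2.2} {v2.3} {v3.1} {v3.2, v3.3} {v4.1} {v5.1, v5.2, v5.3}

Treat the ports identified at w3 as solder joints: merge, then drop.
stage w1: inputs (v1, v4), connectivity {out.1} {out.2, v1.1, v1.2, v1.3, v4.2, v4.3} {out.3} {v4.1}, out.j its boundary
stage w2: inputs (v2, v5), connectivity {out.1} {out.2} {out.3} {v2.1, v2.2} {v2.3} {v5.1, v5.2, v5.3}, out.j its boundary
stage w3: inputs (v1, v4, v3, v2, v5), connectivity {out.1} {out.2} {out.3} {v1.1, v1.2, v1.3, v4.2, v4.3} {v2.1, v2.2} {v2.3} {v3.1} {v3.2, v3.3} {v4.1} {v5.1, v5.2, v5.3}, out.j its boundary


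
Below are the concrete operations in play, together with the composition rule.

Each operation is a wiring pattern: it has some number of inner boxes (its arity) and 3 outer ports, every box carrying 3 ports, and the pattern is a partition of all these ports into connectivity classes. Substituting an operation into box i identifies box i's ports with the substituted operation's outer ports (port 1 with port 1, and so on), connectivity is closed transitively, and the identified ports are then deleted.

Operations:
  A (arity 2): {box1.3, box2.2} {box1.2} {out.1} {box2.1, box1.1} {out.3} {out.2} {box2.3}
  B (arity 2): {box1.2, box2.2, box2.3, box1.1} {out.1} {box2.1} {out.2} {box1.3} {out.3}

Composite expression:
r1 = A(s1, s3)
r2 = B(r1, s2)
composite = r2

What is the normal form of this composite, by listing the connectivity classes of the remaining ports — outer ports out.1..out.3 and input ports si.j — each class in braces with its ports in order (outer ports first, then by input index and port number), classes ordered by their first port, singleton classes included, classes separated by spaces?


Two ports join when wires chain via B-identified ports.
stage A: inputs (s1, s3), connectivity {out.1} {out.2} {out.3} {s1.1, s3.1} {s1.2} {s1.3, s3.2} {s3.3}, out.j its boundary
stage B: inputs (s1, s3, s2), connectivity {out.1} {out.2} {out.3} {s1.1, s3.1} {s1.2} {s1.3, s3.2} {s2.1} {s2.2, s2.3} {s3.3}, out.j its boundary

{out.1} {out.2} {out.3} {s1.1, s3.1} {s1.2} {s1.3, s3.2} {s2.1} {s2.2, s2.3} {s3.3}


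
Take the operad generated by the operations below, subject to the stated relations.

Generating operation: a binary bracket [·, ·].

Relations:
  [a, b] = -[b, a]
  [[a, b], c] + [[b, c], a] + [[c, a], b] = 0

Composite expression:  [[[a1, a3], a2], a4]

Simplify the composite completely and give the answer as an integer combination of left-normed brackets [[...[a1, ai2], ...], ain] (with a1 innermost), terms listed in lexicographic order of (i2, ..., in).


Skip Jacobi rewriting: expand, keep a1-initial words, read off terms.
Composite bracket: [[[a1, a3], a2], a4]
Full expansion: 8 signed words from ab - ba (2^3 = 8).
Words beginning with a1 determine it all:
  the word a1a3a2a4 carries sign +1 and contributes +[[[a1, a3], a2], a4]

[[[a1, a3], a2], a4]


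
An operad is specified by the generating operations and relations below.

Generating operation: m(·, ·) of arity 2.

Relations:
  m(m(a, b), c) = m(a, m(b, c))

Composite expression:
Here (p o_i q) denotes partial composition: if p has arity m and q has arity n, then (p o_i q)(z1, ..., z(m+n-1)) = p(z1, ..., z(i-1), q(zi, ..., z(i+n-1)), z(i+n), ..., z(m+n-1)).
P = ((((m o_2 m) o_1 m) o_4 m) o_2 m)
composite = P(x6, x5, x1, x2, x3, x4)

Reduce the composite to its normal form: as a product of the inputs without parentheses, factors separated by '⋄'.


x6 ⋄ x5 ⋄ x1 ⋄ x2 ⋄ x3 ⋄ x4

The m-tree's shape is irrelevant; the x-reading-order decides.
m(x5, x1) spells out as x5 ⋄ x1
m(x6, m(x5, x1)) spells out as x6 ⋄ x5 ⋄ x1
m(x3, x4) spells out as x3 ⋄ x4
m(x2, m(x3, x4)) spells out as x2 ⋄ x3 ⋄ x4
m(m(x6, m(x5, x1)), m(x2, m(x3, x4))) spells out as x6 ⋄ x5 ⋄ x1 ⋄ x2 ⋄ x3 ⋄ x4


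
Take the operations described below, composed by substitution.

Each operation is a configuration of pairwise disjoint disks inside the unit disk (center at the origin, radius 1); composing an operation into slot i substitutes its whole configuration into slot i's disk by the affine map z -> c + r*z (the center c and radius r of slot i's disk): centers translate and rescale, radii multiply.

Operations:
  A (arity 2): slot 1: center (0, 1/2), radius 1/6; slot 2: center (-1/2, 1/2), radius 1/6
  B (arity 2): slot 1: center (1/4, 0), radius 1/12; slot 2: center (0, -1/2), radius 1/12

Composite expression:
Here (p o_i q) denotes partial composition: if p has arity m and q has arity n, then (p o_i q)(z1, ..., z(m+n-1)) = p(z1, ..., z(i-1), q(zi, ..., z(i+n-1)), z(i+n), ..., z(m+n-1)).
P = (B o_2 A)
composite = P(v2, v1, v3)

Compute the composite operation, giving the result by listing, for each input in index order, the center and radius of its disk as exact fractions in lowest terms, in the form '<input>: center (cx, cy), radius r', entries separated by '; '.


v1: center (0, -11/24), radius 1/72; v2: center (1/4, 0), radius 1/12; v3: center (-1/24, -11/24), radius 1/72


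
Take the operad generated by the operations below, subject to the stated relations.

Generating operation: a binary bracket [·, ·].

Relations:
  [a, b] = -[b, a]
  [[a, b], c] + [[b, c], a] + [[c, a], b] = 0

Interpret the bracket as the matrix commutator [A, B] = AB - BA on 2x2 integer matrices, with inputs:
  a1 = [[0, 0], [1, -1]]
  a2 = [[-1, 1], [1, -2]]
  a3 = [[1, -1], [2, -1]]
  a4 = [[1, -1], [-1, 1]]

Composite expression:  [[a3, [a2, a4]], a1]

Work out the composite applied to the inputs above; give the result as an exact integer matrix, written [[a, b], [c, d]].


[[-2, 2], [-4, 2]]

[a2, a4] = [[0, -1], [1, 0]]
[a3, [a2, a4]] = [[1, -2], [-2, -1]]
[[a3, [a2, a4]], a1] = [[-2, 2], [-4, 2]]


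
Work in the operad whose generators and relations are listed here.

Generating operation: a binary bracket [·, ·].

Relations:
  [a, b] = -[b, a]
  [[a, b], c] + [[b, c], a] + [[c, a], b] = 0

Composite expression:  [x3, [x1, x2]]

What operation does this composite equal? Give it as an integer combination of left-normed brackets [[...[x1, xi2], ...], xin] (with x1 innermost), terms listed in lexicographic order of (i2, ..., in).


Skip Jacobi rewriting: expand, keep x1-initial words, read off terms.
Composite bracket: [x3, [x1, x2]]
The bracket unfolds into 4 signed words via [a, b] = ab - ba (2^2 = 4).
Keep just the words that open with x1:
  x1x2x3 appears with sign -1, giving the term -[[x1, x2], x3]

-[[x1, x2], x3]


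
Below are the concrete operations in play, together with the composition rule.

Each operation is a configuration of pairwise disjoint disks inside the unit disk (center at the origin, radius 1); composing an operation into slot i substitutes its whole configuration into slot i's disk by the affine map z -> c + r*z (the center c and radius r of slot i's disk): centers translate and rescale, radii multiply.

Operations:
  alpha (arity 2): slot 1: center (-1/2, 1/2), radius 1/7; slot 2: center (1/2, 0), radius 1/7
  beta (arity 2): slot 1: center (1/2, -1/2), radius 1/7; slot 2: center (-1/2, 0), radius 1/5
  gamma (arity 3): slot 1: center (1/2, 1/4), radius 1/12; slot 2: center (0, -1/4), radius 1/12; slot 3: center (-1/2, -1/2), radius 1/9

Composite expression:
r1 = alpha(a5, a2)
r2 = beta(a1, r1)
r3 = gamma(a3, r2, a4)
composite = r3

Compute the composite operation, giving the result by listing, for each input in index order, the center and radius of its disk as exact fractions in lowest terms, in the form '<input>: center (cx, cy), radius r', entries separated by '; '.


a1: center (1/24, -7/24), radius 1/84; a2: center (-1/30, -1/4), radius 1/420; a3: center (1/2, 1/4), radius 1/12; a4: center (-1/2, -1/2), radius 1/9; a5: center (-1/20, -29/120), radius 1/420

Each a-disk chains the slot maps above it in gamma; radii multiply.
input a3: applying the 1 nested substitution gives center (1/2, 1/4), radius 1/12
input a1: applying the 2 nested substitutions gives center (1/24, -7/24), radius 1/84
input a5: applying the 3 nested substitutions gives center (-1/20, -29/120), radius 1/420
input a2: applying the 3 nested substitutions gives center (-1/30, -1/4), radius 1/420
input a4: applying the 1 nested substitution gives center (-1/2, -1/2), radius 1/9


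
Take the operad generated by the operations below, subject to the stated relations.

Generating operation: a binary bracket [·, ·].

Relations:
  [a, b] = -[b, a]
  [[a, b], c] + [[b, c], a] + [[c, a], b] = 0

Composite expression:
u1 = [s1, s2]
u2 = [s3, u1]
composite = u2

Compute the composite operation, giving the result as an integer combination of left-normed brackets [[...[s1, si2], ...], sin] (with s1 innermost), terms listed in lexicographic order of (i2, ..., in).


-[[s1, s2], s3]

A multilinear Lie element is pinned by s1-initial words (s1 innermost).
Composite bracket: [s3, [s1, s2]]
The bracket unfolds into 4 signed words via [a, b] = ab - ba (2^2 = 4).
Words beginning with s1 determine it all:
  sign of s1s2s3 is -1, so it contributes -[[s1, s2], s3]


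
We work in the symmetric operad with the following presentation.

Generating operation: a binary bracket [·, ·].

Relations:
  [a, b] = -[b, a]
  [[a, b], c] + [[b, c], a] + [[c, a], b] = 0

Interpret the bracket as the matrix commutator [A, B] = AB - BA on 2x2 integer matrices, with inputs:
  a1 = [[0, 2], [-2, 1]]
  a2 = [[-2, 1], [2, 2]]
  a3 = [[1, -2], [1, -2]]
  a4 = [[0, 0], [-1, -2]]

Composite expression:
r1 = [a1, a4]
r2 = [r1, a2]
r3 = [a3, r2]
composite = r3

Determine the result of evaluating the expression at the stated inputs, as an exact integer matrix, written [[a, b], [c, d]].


[[-36, -72], [-90, 36]]

[a1, a4] = [[-2, -4], [-5, 2]]
[[a1, a4], a2] = [[-3, -20], [28, 3]]
[a3, [[a1, a4], a2]] = [[-36, -72], [-90, 36]]


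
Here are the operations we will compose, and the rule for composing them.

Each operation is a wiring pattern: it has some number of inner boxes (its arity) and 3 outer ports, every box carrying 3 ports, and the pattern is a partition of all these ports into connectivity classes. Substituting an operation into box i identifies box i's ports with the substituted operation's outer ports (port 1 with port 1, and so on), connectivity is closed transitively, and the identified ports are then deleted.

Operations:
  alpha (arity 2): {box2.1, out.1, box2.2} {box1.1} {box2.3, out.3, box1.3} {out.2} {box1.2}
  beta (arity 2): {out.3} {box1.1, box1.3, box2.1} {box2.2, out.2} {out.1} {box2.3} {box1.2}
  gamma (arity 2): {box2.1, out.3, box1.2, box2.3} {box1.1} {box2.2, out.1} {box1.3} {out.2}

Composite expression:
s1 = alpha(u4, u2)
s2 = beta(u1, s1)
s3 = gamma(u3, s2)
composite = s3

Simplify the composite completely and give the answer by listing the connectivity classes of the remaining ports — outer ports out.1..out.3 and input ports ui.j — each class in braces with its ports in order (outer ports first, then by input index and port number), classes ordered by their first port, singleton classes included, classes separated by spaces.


{out.1} {out.2} {out.3, u3.2} {u1.1, u1.3, u2.1, u2.2} {u1.2} {u2.3, u4.3} {u3.1} {u3.3} {u4.1} {u4.2}

Connectivity passes through glued gamma-boundaries; trace each wire chain.
composing alpha on (u4, u2), with out.j its own outer ports: {out.1, u2.1, u2.2} {out.2} {out.3, u2.3, u4.3} {u4.1} {u4.2}
composing beta on (u1, u4, u2), with out.j its own outer ports: {out.1} {out.2} {out.3} {u1.1, u1.3, u2.1, u2.2} {u1.2} {u2.3, u4.3} {u4.1} {u4.2}
composing gamma on (u3, u1, u4, u2), with out.j its own outer ports: {out.1} {out.2} {out.3, u3.2} {u1.1, u1.3, u2.1, u2.2} {u1.2} {u2.3, u4.3} {u3.1} {u3.3} {u4.1} {u4.2}


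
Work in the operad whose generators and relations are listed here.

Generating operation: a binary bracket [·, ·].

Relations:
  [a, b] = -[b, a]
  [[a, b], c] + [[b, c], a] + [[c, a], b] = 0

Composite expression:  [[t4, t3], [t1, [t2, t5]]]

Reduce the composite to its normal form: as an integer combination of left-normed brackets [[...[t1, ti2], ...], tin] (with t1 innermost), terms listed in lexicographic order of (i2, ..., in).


[[[[t1, t2], t5], t3], t4] - [[[[t1, t2], t5], t4], t3] - [[[[t1, t5], t2], t3], t4] + [[[[t1, t5], t2], t4], t3]


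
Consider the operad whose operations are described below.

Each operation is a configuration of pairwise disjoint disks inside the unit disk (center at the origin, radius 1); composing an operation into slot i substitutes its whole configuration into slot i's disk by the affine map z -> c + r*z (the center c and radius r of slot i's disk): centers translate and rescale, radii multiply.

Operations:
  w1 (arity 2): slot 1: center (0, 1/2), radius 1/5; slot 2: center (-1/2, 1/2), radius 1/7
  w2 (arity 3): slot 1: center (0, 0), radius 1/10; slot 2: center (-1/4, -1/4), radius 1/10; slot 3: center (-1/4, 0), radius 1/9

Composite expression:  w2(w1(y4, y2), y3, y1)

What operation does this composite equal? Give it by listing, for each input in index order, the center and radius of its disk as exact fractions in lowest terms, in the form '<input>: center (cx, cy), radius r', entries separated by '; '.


y1: center (-1/4, 0), radius 1/9; y2: center (-1/20, 1/20), radius 1/70; y3: center (-1/4, -1/4), radius 1/10; y4: center (0, 1/20), radius 1/50

Affine substitution under w2: radii multiply and y-centers shift.
input y4: applying the 2 nested substitutions gives center (0, 1/20), radius 1/50
input y2: applying the 2 nested substitutions gives center (-1/20, 1/20), radius 1/70
input y3: applying the 1 nested substitution gives center (-1/4, -1/4), radius 1/10
input y1: applying the 1 nested substitution gives center (-1/4, 0), radius 1/9


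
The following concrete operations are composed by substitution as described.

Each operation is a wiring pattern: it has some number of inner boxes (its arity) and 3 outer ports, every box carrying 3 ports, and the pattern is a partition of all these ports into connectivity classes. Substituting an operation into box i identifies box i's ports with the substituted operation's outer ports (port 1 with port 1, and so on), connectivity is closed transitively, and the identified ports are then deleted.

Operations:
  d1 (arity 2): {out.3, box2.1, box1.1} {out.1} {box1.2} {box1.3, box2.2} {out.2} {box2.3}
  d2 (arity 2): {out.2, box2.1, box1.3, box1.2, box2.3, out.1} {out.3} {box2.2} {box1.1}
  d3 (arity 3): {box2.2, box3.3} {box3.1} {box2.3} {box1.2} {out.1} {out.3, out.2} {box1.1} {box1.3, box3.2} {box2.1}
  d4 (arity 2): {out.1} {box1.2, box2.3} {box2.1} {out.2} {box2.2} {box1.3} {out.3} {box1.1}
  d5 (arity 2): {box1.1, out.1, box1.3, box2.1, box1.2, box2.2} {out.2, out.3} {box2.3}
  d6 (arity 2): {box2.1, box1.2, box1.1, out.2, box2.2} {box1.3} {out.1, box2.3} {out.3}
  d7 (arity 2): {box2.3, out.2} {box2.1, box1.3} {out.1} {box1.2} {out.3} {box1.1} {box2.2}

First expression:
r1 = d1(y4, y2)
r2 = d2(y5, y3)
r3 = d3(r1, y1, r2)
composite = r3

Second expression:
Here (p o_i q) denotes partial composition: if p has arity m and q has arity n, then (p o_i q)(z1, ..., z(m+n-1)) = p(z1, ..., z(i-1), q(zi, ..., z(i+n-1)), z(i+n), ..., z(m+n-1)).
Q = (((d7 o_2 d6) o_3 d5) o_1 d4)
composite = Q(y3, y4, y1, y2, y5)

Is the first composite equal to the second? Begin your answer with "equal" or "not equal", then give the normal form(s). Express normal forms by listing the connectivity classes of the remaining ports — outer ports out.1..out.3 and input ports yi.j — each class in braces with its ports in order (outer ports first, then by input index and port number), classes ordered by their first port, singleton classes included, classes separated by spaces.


not equal; first: {out.1} {out.2, out.3} {y1.1} {y1.2} {y1.3} {y2.1, y3.1, y3.3, y4.1, y5.2, y5.3} {y2.2, y4.3} {y2.3} {y3.2} {y4.2} {y5.1}; second: {out.1} {out.2} {out.3} {y1.1, y1.2, y2.1, y2.2, y2.3, y5.1, y5.2} {y1.3} {y3.1} {y3.2, y4.3} {y3.3} {y4.1} {y4.2} {y5.3}

Normal form of the first expression: {out.1} {out.2, out.3} {y1.1} {y1.2} {y1.3} {y2.1, y3.1, y3.3, y4.1, y5.2, y5.3} {y2.2, y4.3} {y2.3} {y3.2} {y4.2} {y5.1}
Normal form of the second expression: {out.1} {out.2} {out.3} {y1.1, y1.2, y2.1, y2.2, y2.3, y5.1, y5.2} {y1.3} {y3.1} {y3.2, y4.3} {y3.3} {y4.1} {y4.2} {y5.3}
No match — not equal.


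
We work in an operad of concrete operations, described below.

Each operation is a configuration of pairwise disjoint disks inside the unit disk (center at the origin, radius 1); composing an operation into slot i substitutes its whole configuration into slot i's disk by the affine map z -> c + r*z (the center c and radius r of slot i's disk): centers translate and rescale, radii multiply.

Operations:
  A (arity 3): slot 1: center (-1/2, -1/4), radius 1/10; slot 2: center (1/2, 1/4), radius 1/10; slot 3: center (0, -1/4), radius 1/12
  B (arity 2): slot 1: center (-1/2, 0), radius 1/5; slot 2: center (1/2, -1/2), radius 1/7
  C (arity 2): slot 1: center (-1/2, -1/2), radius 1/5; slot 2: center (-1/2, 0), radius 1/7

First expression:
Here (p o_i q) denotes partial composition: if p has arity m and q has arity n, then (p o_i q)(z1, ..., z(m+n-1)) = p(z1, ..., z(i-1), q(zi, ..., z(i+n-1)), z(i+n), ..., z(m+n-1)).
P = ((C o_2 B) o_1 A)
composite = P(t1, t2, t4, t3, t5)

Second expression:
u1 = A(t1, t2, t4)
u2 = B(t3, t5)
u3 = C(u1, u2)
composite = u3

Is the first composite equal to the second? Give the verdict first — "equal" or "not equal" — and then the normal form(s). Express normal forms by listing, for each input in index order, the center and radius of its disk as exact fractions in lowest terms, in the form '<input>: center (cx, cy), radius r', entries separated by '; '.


equal — both sides give t1: center (-3/5, -11/20), radius 1/50; t2: center (-2/5, -9/20), radius 1/50; t3: center (-4/7, 0), radius 1/35; t4: center (-1/2, -11/20), radius 1/60; t5: center (-3/7, -1/14), radius 1/49

Reducing the first expression gives t1: center (-3/5, -11/20), radius 1/50; t2: center (-2/5, -9/20), radius 1/50; t3: center (-4/7, 0), radius 1/35; t4: center (-1/2, -11/20), radius 1/60; t5: center (-3/7, -1/14), radius 1/49
Reducing the second expression gives t1: center (-3/5, -11/20), radius 1/50; t2: center (-2/5, -9/20), radius 1/50; t3: center (-4/7, 0), radius 1/35; t4: center (-1/2, -11/20), radius 1/60; t5: center (-3/7, -1/14), radius 1/49
Both agree, so they are equal.


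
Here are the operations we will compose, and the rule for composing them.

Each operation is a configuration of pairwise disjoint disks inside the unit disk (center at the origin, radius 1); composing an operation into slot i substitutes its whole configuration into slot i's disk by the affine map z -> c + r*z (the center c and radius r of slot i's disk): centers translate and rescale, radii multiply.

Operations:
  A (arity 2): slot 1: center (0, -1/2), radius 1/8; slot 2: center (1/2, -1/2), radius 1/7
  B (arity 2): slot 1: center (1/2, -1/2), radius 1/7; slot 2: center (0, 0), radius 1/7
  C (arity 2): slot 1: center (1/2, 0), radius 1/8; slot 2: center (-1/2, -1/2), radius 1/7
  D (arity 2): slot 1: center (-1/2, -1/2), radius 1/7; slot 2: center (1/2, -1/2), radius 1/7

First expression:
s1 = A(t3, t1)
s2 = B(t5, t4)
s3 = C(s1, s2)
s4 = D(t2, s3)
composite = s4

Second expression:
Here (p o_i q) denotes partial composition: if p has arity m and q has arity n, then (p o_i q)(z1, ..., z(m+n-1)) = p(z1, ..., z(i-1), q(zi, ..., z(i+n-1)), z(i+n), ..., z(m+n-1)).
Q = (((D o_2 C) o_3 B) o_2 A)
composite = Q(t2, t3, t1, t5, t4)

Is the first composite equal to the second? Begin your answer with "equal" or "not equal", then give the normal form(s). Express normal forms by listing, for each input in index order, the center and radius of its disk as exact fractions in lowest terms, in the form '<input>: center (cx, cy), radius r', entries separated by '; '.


equal: each reduces to t1: center (65/112, -57/112), radius 1/392; t2: center (-1/2, -1/2), radius 1/7; t3: center (4/7, -57/112), radius 1/448; t4: center (3/7, -4/7), radius 1/343; t5: center (43/98, -57/98), radius 1/343

Normal form of the first expression: t1: center (65/112, -57/112), radius 1/392; t2: center (-1/2, -1/2), radius 1/7; t3: center (4/7, -57/112), radius 1/448; t4: center (3/7, -4/7), radius 1/343; t5: center (43/98, -57/98), radius 1/343
Normal form of the second expression: t1: center (65/112, -57/112), radius 1/392; t2: center (-1/2, -1/2), radius 1/7; t3: center (4/7, -57/112), radius 1/448; t4: center (3/7, -4/7), radius 1/343; t5: center (43/98, -57/98), radius 1/343
Both agree, so they are equal.


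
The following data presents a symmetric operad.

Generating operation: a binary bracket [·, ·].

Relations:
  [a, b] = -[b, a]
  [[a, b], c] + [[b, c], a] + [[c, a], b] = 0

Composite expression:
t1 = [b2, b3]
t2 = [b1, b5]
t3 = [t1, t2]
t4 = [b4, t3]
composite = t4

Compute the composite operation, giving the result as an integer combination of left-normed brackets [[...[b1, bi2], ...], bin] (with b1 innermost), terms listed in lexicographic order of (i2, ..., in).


[[[[b1, b5], b2], b3], b4] - [[[[b1, b5], b3], b2], b4]


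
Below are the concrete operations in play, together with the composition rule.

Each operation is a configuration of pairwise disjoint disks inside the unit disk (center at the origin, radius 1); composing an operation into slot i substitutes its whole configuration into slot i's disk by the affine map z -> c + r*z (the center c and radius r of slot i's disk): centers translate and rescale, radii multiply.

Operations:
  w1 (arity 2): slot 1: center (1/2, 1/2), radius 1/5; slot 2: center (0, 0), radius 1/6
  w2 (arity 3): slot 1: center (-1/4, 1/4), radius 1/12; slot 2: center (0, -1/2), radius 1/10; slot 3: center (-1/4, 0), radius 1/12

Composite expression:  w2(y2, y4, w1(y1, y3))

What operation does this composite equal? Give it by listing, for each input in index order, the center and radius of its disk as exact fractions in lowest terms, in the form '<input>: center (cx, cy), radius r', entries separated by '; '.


y1: center (-5/24, 1/24), radius 1/60; y2: center (-1/4, 1/4), radius 1/12; y3: center (-1/4, 0), radius 1/72; y4: center (0, -1/2), radius 1/10

Each y-disk chains the slot maps above it in w2; radii multiply.
y2 passes through 1 substitution, ending at center (-1/4, 1/4), radius 1/12
y4 passes through 1 substitution, ending at center (0, -1/2), radius 1/10
y1 passes through 2 substitutions, ending at center (-5/24, 1/24), radius 1/60
y3 passes through 2 substitutions, ending at center (-1/4, 0), radius 1/72


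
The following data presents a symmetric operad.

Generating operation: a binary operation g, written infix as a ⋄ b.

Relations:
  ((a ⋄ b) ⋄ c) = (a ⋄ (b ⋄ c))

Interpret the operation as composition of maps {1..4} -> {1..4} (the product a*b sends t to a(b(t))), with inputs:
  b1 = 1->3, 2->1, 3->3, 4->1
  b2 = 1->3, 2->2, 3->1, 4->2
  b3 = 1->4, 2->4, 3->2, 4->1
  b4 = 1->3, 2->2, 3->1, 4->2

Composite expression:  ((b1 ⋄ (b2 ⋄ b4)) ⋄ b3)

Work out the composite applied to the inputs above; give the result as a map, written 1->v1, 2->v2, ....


1->1, 2->1, 3->1, 4->3


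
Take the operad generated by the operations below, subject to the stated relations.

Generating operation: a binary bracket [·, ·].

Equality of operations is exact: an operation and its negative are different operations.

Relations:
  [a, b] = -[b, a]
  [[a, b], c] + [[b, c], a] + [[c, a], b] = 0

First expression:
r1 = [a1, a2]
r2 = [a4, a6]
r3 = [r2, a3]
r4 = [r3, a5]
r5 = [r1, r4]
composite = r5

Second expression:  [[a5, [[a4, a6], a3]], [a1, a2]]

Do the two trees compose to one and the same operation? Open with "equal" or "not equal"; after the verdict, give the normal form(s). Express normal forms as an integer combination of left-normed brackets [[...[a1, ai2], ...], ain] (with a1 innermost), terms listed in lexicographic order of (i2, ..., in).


equal; the common form is -[[[[[a1, a2], a3], a4], a6], a5] + [[[[[a1, a2], a3], a6], a4], a5] + [[[[[a1, a2], a4], a6], a3], a5] + [[[[[a1, a2], a5], a3], a4], a6] - [[[[[a1, a2], a5], a3], a6], a4] - [[[[[a1, a2], a5], a4], a6], a3] + [[[[[a1, a2], a5], a6], a4], a3] - [[[[[a1, a2], a6], a4], a3], a5]

Reducing the first expression gives -[[[[[a1, a2], a3], a4], a6], a5] + [[[[[a1, a2], a3], a6], a4], a5] + [[[[[a1, a2], a4], a6], a3], a5] + [[[[[a1, a2], a5], a3], a4], a6] - [[[[[a1, a2], a5], a3], a6], a4] - [[[[[a1, a2], a5], a4], a6], a3] + [[[[[a1, a2], a5], a6], a4], a3] - [[[[[a1, a2], a6], a4], a3], a5]
Reducing the second expression gives -[[[[[a1, a2], a3], a4], a6], a5] + [[[[[a1, a2], a3], a6], a4], a5] + [[[[[a1, a2], a4], a6], a3], a5] + [[[[[a1, a2], a5], a3], a4], a6] - [[[[[a1, a2], a5], a3], a6], a4] - [[[[[a1, a2], a5], a4], a6], a3] + [[[[[a1, a2], a5], a6], a4], a3] - [[[[[a1, a2], a6], a4], a3], a5]
The normal forms match — equal.


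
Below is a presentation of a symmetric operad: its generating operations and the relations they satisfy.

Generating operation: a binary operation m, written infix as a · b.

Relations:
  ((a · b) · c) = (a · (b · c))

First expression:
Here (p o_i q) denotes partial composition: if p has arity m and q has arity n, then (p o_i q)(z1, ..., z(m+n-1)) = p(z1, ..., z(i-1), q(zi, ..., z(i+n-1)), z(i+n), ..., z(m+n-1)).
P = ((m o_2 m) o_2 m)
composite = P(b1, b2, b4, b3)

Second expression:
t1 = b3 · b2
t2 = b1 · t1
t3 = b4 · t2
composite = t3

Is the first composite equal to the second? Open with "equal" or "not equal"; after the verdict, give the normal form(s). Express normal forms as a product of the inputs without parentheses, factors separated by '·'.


not equal; the first gives b1 · b2 · b4 · b3 and the second b4 · b1 · b3 · b2

Normal form of the first expression: b1 · b2 · b4 · b3
Normal form of the second expression: b4 · b1 · b3 · b2
The normal forms differ: not equal.


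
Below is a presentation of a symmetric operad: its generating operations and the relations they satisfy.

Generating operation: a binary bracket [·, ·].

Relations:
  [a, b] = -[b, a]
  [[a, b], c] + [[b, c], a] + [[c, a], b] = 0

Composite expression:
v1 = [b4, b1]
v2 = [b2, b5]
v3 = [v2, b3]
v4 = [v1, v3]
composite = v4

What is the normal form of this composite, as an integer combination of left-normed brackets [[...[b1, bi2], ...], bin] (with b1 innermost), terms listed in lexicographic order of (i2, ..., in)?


In the tensor algebra, words opening b1 carry the b1-anchored form.
Composite bracket: [[b4, b1], [[b2, b5], b3]]
Expanding via [a, b] = ab - ba: 16 signed words (2^4 = 16).
Collect the words opening with b1:
  b1b4b2b5b3 appears with sign -1, giving the term -[[[[b1, b4], b2], b5], b3]
  b1b4b3b2b5 appears with sign +1, giving the term +[[[[b1, b4], b3], b2], b5]
  b1b4b3b5b2 appears with sign -1, giving the term -[[[[b1, b4], b3], b5], b2]
  b1b4b5b2b3 appears with sign +1, giving the term +[[[[b1, b4], b5], b2], b3]

-[[[[b1, b4], b2], b5], b3] + [[[[b1, b4], b3], b2], b5] - [[[[b1, b4], b3], b5], b2] + [[[[b1, b4], b5], b2], b3]


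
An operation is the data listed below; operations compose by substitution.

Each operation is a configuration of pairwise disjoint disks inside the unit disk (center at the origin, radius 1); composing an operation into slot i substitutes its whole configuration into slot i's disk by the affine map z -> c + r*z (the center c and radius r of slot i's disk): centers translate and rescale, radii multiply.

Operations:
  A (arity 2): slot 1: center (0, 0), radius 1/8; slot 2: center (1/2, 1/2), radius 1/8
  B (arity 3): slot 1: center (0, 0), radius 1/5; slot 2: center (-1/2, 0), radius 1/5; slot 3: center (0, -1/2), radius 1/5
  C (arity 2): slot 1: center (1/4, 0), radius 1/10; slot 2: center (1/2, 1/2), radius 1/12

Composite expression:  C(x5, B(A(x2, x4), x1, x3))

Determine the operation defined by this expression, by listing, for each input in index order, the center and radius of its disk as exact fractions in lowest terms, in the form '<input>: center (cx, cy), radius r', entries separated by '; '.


x1: center (11/24, 1/2), radius 1/60; x2: center (1/2, 1/2), radius 1/480; x3: center (1/2, 11/24), radius 1/60; x4: center (61/120, 61/120), radius 1/480; x5: center (1/4, 0), radius 1/10

Each x-disk chains the slot maps above it in C; radii multiply.
input x5: composing its 1 substitution step yields center (1/4, 0), radius 1/10
input x2: composing its 3 substitution steps yields center (1/2, 1/2), radius 1/480
input x4: composing its 3 substitution steps yields center (61/120, 61/120), radius 1/480
input x1: composing its 2 substitution steps yields center (11/24, 1/2), radius 1/60
input x3: composing its 2 substitution steps yields center (1/2, 11/24), radius 1/60


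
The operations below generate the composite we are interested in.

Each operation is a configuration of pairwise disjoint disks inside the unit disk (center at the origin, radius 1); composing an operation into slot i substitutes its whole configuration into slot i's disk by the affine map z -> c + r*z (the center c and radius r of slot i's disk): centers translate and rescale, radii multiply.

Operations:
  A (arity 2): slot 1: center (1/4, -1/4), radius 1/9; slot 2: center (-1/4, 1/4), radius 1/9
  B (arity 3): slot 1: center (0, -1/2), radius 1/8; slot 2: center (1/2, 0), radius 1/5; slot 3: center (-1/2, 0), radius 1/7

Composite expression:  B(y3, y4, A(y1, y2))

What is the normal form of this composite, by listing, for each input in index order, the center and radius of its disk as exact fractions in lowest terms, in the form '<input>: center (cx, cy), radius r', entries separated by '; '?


Follow each y-input down from B: c' goes to c + r*c', radius to r*r'.
input y3: applying the 1 nested substitution gives center (0, -1/2), radius 1/8
input y4: applying the 1 nested substitution gives center (1/2, 0), radius 1/5
input y1: applying the 2 nested substitutions gives center (-13/28, -1/28), radius 1/63
input y2: applying the 2 nested substitutions gives center (-15/28, 1/28), radius 1/63

y1: center (-13/28, -1/28), radius 1/63; y2: center (-15/28, 1/28), radius 1/63; y3: center (0, -1/2), radius 1/8; y4: center (1/2, 0), radius 1/5


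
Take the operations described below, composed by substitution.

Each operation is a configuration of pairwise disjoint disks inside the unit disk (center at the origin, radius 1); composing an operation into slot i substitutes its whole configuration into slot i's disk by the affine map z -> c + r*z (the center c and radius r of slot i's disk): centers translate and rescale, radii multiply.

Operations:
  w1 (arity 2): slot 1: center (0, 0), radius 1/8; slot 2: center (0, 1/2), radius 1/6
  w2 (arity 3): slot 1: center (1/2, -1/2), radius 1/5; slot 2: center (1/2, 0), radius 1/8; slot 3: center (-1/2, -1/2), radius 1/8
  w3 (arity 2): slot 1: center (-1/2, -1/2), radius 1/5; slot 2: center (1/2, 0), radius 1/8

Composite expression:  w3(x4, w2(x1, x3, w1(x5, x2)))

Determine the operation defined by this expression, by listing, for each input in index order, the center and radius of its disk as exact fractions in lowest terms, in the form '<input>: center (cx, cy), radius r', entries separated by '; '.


x1: center (9/16, -1/16), radius 1/40; x2: center (7/16, -7/128), radius 1/384; x3: center (9/16, 0), radius 1/64; x4: center (-1/2, -1/2), radius 1/5; x5: center (7/16, -1/16), radius 1/512


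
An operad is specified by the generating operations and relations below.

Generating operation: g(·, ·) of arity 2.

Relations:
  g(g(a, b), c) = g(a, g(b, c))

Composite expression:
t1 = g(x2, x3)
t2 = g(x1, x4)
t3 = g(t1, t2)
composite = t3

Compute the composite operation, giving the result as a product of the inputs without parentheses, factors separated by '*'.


x2 * x3 * x1 * x4

Every regrouping of g is equal, so read the x-inputs in written order.
g(x2, x3) reduces to x2 * x3
g(x1, x4) reduces to x1 * x4
g(g(x2, x3), g(x1, x4)) reduces to x2 * x3 * x1 * x4


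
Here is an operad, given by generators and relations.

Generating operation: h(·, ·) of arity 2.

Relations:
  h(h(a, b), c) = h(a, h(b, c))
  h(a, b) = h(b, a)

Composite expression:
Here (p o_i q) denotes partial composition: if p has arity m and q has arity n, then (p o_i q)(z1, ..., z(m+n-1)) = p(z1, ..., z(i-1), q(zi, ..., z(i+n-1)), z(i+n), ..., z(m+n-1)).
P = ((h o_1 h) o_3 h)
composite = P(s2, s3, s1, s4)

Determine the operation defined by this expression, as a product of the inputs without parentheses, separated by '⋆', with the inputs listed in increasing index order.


Any arrangement under h is one operation, so sort the s-inputs.
h(s2, s3) collapses to s2 ⋆ s3
h(s1, s4) collapses to s1 ⋆ s4
h(h(s2, s3), h(s1, s4)) collapses to s2 ⋆ s3 ⋆ s1 ⋆ s4
the factors in increasing index order: s1 ⋆ s2 ⋆ s3 ⋆ s4

s1 ⋆ s2 ⋆ s3 ⋆ s4


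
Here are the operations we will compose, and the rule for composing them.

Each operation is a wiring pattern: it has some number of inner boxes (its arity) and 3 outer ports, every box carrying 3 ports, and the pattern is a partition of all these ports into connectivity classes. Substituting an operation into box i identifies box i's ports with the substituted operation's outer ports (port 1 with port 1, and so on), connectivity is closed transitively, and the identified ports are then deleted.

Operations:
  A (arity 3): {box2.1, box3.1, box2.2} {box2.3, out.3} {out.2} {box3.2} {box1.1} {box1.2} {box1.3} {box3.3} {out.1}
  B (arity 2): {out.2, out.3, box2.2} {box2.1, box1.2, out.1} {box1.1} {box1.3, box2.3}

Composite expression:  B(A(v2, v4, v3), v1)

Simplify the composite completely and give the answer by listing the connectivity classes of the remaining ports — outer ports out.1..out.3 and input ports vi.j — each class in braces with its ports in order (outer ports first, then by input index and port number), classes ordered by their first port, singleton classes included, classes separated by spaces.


Two ports join when wires chain via B-identified ports.
A over (v2, v4, v3) gives {out.1} {out.2} {out.3, v4.3} {v2.1} {v2.2} {v2.3} {v3.1, v4.1, v4.2} {v3.2} {v3.3}, out.j being that stage's outer ports
B over (v2, v4, v3, v1) gives {out.1, v1.1} {out.2, out.3, v1.2} {v1.3, v4.3} {v2.1} {v2.2} {v2.3} {v3.1, v4.1, v4.2} {v3.2} {v3.3}, out.j being that stage's outer ports

{out.1, v1.1} {out.2, out.3, v1.2} {v1.3, v4.3} {v2.1} {v2.2} {v2.3} {v3.1, v4.1, v4.2} {v3.2} {v3.3}


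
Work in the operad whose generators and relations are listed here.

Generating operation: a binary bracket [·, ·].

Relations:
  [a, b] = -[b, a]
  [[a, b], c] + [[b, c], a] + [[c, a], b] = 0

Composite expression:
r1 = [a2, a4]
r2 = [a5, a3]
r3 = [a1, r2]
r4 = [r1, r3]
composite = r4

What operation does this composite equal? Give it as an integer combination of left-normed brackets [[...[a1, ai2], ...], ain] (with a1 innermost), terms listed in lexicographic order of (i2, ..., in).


[[[[a1, a3], a5], a2], a4] - [[[[a1, a3], a5], a4], a2] - [[[[a1, a5], a3], a2], a4] + [[[[a1, a5], a3], a4], a2]

Skip Jacobi rewriting: expand, keep a1-initial words, read off terms.
Composite bracket: [[a2, a4], [a1, [a5, a3]]]
Applying ab - ba throughout gives 16 signed words (2^4 = 16).
Keep just the words that open with a1:
  from a1a3a5a2a4, sign +1: term +[[[[a1, a3], a5], a2], a4]
  from a1a3a5a4a2, sign -1: term -[[[[a1, a3], a5], a4], a2]
  from a1a5a3a2a4, sign -1: term -[[[[a1, a5], a3], a2], a4]
  from a1a5a3a4a2, sign +1: term +[[[[a1, a5], a3], a4], a2]


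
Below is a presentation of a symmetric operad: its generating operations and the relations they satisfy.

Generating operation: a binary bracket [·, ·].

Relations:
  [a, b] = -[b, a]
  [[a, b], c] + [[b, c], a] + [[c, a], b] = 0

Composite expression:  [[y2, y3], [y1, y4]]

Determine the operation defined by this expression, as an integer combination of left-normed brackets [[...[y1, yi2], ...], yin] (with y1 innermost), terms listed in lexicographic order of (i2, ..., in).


-[[[y1, y4], y2], y3] + [[[y1, y4], y3], y2]

Skip Jacobi rewriting: expand, keep y1-initial words, read off terms.
Composite bracket: [[y2, y3], [y1, y4]]
Each bracket splits as ab - ba, giving 8 signed words (2^3 = 8).
Keep just the words that open with y1:
  word y1y4y2y3 has sign -1, contributing -[[[y1, y4], y2], y3]
  word y1y4y3y2 has sign +1, contributing +[[[y1, y4], y3], y2]


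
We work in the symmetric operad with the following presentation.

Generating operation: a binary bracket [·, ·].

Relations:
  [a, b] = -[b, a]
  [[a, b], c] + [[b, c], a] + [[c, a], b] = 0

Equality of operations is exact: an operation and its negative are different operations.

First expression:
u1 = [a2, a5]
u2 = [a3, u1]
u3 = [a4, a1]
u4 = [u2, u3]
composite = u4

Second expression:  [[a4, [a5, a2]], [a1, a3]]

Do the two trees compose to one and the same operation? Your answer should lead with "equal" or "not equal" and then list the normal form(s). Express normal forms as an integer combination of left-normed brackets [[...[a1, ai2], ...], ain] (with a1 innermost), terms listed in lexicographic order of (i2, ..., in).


not equal; first: -[[[[a1, a4], a2], a5], a3] + [[[[a1, a4], a3], a2], a5] - [[[[a1, a4], a3], a5], a2] + [[[[a1, a4], a5], a2], a3]; second: -[[[[a1, a3], a2], a5], a4] + [[[[a1, a3], a4], a2], a5] - [[[[a1, a3], a4], a5], a2] + [[[[a1, a3], a5], a2], a4]

In normal form, the first expression is -[[[[a1, a4], a2], a5], a3] + [[[[a1, a4], a3], a2], a5] - [[[[a1, a4], a3], a5], a2] + [[[[a1, a4], a5], a2], a3]
In normal form, the second expression is -[[[[a1, a3], a2], a5], a4] + [[[[a1, a3], a4], a2], a5] - [[[[a1, a3], a4], a5], a2] + [[[[a1, a3], a5], a2], a4]
The normal forms differ: not equal.


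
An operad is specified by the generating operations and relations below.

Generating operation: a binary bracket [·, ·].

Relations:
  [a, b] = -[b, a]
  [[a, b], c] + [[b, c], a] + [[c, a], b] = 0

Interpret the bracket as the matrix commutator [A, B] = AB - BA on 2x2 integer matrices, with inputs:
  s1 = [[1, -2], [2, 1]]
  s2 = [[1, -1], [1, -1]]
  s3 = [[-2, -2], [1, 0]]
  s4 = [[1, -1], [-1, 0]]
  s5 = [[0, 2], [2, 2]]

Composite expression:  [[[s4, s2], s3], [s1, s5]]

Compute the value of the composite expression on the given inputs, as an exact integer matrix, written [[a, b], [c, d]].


[[0, 200], [-200, 0]]

[s4, s2] = [[-2, 1], [-3, 2]]
[[s4, s2], s3] = [[-5, 10], [10, 5]]
[s1, s5] = [[-8, -4], [-4, 8]]
[[[s4, s2], s3], [s1, s5]] = [[0, 200], [-200, 0]]


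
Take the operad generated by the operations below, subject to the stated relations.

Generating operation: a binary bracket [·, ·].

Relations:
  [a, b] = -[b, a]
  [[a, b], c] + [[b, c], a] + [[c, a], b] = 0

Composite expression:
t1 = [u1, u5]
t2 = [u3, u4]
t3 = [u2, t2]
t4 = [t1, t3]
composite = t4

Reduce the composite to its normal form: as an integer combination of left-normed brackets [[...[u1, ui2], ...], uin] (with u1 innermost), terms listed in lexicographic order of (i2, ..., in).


[[[[u1, u5], u2], u3], u4] - [[[[u1, u5], u2], u4], u3] - [[[[u1, u5], u3], u4], u2] + [[[[u1, u5], u4], u3], u2]

Left-normed coefficients sit on the u1-initial expansion words.
Composite bracket: [[u1, u5], [u2, [u3, u4]]]
Each bracket splits as ab - ba, giving 16 signed words (2^4 = 16).
Collect the words opening with u1:
  word u1u5u2u3u4 has sign +1, contributing +[[[[u1, u5], u2], u3], u4]
  word u1u5u2u4u3 has sign -1, contributing -[[[[u1, u5], u2], u4], u3]
  word u1u5u3u4u2 has sign -1, contributing -[[[[u1, u5], u3], u4], u2]
  word u1u5u4u3u2 has sign +1, contributing +[[[[u1, u5], u4], u3], u2]
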